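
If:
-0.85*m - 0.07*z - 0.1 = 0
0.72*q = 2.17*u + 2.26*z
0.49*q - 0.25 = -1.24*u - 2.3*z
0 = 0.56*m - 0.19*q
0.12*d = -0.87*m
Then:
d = 1.28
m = -0.18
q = -0.52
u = -0.91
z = 0.71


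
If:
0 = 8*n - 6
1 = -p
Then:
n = 3/4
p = -1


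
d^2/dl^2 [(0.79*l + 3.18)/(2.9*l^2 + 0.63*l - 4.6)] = ((0.79*l + 3.18)*(5.8*l + 0.63)*(11.6*l + 1.26) - (13.746*l + 19.4394)*(2.9*l^2 + 0.63*l - 4.6))/(2.9*l^2 + 0.63*l - 4.6)^3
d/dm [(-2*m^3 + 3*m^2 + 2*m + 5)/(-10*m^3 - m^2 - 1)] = 2*(16*m^4 + 20*m^3 + 79*m^2 + 2*m - 1)/(100*m^6 + 20*m^5 + m^4 + 20*m^3 + 2*m^2 + 1)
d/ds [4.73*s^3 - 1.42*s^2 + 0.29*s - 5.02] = 14.19*s^2 - 2.84*s + 0.29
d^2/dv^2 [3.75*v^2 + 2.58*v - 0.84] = 7.50000000000000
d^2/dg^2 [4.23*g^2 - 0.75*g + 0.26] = 8.46000000000000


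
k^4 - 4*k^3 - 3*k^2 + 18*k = k*(k - 3)^2*(k + 2)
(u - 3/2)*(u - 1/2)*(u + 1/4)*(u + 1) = u^4 - 3*u^3/4 - 3*u^2/2 + 7*u/16 + 3/16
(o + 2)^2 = o^2 + 4*o + 4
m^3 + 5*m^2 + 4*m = m*(m + 1)*(m + 4)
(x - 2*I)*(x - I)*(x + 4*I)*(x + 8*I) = x^4 + 9*I*x^3 + 2*x^2 + 72*I*x + 64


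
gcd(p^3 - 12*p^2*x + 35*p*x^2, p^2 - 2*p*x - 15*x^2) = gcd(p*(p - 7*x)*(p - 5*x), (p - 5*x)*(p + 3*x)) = -p + 5*x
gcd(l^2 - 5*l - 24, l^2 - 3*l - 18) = l + 3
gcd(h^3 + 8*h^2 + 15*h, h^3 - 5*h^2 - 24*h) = h^2 + 3*h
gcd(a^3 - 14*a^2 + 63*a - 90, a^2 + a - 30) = a - 5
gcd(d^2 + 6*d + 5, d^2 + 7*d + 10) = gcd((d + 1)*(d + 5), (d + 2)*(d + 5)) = d + 5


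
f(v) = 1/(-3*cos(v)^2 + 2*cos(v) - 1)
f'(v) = (-6*sin(v)*cos(v) + 2*sin(v))/(-3*cos(v)^2 + 2*cos(v) - 1)^2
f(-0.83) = -0.98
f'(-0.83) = 1.46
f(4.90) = -1.37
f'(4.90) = -1.62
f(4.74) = -1.06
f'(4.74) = -2.04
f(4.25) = -0.40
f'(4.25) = -0.68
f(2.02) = -0.41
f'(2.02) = 0.70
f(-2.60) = -0.20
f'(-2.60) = -0.15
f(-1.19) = -1.49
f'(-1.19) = 0.47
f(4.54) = -0.70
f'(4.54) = -1.46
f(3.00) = -0.17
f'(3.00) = 0.03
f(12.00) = -0.69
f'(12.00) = 0.78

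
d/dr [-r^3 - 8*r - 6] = -3*r^2 - 8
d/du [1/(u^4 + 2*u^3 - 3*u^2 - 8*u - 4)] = 2*(-2*u^3 - 3*u^2 + 3*u + 4)/(-u^4 - 2*u^3 + 3*u^2 + 8*u + 4)^2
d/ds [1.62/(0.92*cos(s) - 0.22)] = 1.4904*sin(s)/(0.92*cos(s) - 0.22)^2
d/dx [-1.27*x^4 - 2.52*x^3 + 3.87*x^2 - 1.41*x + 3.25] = -5.08*x^3 - 7.56*x^2 + 7.74*x - 1.41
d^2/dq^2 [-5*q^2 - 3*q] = -10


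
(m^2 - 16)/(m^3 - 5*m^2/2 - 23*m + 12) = 2*(m - 4)/(2*m^2 - 13*m + 6)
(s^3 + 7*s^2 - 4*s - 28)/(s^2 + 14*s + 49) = (s^2 - 4)/(s + 7)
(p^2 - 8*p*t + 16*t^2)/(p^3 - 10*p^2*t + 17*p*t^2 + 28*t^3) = (p - 4*t)/(p^2 - 6*p*t - 7*t^2)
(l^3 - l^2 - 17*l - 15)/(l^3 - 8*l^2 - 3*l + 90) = (l + 1)/(l - 6)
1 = 1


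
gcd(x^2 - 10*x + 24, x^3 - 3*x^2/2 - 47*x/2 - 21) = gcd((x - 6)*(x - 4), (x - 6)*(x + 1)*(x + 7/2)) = x - 6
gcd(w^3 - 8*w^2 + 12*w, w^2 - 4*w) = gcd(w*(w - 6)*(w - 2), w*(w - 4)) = w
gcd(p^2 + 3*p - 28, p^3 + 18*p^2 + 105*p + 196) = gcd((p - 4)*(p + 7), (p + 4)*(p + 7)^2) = p + 7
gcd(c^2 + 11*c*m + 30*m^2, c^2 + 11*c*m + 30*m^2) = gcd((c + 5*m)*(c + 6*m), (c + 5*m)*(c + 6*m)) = c^2 + 11*c*m + 30*m^2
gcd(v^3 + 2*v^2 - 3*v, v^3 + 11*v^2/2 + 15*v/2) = v^2 + 3*v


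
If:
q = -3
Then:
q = -3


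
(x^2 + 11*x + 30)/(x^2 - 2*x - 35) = (x + 6)/(x - 7)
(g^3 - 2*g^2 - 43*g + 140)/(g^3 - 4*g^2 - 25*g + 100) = (g + 7)/(g + 5)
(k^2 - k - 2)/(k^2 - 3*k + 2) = (k + 1)/(k - 1)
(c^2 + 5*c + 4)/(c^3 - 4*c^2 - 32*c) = (c + 1)/(c*(c - 8))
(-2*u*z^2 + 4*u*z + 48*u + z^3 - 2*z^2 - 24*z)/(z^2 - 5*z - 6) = (-2*u*z - 8*u + z^2 + 4*z)/(z + 1)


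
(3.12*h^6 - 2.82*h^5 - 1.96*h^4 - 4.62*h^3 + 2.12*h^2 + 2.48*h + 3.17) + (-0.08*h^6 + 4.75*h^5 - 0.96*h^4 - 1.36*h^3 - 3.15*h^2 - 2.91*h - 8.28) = 3.04*h^6 + 1.93*h^5 - 2.92*h^4 - 5.98*h^3 - 1.03*h^2 - 0.43*h - 5.11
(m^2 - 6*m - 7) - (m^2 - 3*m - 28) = 21 - 3*m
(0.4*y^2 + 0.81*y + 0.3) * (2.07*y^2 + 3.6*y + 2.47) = 0.828*y^4 + 3.1167*y^3 + 4.525*y^2 + 3.0807*y + 0.741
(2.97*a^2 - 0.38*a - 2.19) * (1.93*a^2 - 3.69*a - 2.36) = 5.7321*a^4 - 11.6927*a^3 - 9.8337*a^2 + 8.9779*a + 5.1684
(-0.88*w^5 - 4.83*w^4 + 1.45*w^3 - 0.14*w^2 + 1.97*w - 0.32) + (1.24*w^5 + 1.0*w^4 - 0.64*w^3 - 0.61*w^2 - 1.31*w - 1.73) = 0.36*w^5 - 3.83*w^4 + 0.81*w^3 - 0.75*w^2 + 0.66*w - 2.05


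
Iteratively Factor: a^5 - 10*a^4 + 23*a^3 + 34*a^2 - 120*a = (a - 5)*(a^4 - 5*a^3 - 2*a^2 + 24*a) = (a - 5)*(a + 2)*(a^3 - 7*a^2 + 12*a) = a*(a - 5)*(a + 2)*(a^2 - 7*a + 12) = a*(a - 5)*(a - 4)*(a + 2)*(a - 3)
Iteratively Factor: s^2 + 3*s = (s + 3)*(s)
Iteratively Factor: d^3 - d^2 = (d - 1)*(d^2) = d*(d - 1)*(d)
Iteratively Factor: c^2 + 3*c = (c)*(c + 3)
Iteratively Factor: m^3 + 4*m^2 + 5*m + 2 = (m + 1)*(m^2 + 3*m + 2) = (m + 1)*(m + 2)*(m + 1)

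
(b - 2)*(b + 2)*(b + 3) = b^3 + 3*b^2 - 4*b - 12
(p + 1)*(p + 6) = p^2 + 7*p + 6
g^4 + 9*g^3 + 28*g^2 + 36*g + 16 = (g + 1)*(g + 2)^2*(g + 4)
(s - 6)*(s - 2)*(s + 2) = s^3 - 6*s^2 - 4*s + 24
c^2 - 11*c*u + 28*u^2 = (c - 7*u)*(c - 4*u)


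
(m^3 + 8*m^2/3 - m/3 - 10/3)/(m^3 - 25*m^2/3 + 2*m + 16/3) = (3*m^2 + 11*m + 10)/(3*m^2 - 22*m - 16)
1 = 1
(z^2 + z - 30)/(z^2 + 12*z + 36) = (z - 5)/(z + 6)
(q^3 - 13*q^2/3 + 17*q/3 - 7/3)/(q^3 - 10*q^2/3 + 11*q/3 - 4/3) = (3*q - 7)/(3*q - 4)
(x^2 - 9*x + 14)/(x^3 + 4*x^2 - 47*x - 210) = (x - 2)/(x^2 + 11*x + 30)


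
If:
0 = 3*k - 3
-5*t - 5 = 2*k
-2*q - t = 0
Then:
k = 1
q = 7/10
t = -7/5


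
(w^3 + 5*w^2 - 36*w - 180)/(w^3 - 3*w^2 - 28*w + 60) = (w + 6)/(w - 2)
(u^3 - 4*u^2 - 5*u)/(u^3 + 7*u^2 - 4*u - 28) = u*(u^2 - 4*u - 5)/(u^3 + 7*u^2 - 4*u - 28)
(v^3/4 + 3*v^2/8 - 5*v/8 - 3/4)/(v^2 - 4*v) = (2*v^3 + 3*v^2 - 5*v - 6)/(8*v*(v - 4))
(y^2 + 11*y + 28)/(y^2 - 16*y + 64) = (y^2 + 11*y + 28)/(y^2 - 16*y + 64)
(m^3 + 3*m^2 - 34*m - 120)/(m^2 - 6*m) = m + 9 + 20/m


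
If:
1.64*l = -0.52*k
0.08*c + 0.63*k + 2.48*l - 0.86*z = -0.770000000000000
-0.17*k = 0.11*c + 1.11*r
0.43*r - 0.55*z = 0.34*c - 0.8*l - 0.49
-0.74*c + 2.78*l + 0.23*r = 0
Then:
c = -0.01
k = 0.01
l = -0.00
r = -0.00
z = 0.89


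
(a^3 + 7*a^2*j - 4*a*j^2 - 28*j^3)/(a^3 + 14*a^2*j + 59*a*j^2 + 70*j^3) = (a - 2*j)/(a + 5*j)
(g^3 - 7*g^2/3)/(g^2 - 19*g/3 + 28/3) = g^2/(g - 4)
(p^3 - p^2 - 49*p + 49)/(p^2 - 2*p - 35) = (p^2 + 6*p - 7)/(p + 5)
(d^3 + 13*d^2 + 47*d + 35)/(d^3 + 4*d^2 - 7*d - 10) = (d + 7)/(d - 2)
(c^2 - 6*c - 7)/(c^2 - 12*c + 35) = (c + 1)/(c - 5)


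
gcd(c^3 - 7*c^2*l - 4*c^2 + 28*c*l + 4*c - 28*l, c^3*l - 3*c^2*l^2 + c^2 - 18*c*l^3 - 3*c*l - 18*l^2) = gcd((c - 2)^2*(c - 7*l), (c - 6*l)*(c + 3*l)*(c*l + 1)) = 1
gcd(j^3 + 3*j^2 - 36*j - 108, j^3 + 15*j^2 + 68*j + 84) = j + 6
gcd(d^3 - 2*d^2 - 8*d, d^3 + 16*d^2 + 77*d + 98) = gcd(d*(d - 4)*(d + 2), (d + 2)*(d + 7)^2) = d + 2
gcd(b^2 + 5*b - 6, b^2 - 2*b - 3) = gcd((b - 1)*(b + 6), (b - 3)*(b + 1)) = 1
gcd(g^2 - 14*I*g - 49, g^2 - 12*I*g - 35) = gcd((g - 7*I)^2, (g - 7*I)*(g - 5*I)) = g - 7*I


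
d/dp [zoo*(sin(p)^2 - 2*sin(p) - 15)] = zoo*(sin(p) - 1)*cos(p)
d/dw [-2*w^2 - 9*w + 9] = -4*w - 9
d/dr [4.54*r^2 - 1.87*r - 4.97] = 9.08*r - 1.87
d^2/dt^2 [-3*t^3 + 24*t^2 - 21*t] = 48 - 18*t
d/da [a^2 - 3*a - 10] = 2*a - 3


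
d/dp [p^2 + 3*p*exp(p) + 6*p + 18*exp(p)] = 3*p*exp(p) + 2*p + 21*exp(p) + 6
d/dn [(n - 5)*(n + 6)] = 2*n + 1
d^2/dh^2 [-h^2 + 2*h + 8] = -2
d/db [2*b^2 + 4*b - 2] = 4*b + 4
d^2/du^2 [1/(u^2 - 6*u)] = 2*(-u*(u - 6) + 4*(u - 3)^2)/(u^3*(u - 6)^3)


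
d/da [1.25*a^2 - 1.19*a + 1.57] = 2.5*a - 1.19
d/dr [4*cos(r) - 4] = -4*sin(r)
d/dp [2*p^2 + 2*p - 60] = 4*p + 2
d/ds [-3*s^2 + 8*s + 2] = 8 - 6*s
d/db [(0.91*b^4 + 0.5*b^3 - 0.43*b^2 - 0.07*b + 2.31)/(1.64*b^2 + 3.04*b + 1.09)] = (2.9848*b^5 + 9.1192*b^4 + 7.0076*b^3 + 0.4426*b^2 - 8.5142*b - 7.0987)/(2.6896*b^4 + 9.9712*b^3 + 12.8168*b^2 + 6.6272*b + 1.1881)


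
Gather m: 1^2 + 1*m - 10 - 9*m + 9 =-8*m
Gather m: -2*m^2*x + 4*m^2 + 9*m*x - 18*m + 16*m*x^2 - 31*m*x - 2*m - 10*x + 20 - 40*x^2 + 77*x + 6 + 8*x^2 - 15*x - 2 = m^2*(4 - 2*x) + m*(16*x^2 - 22*x - 20) - 32*x^2 + 52*x + 24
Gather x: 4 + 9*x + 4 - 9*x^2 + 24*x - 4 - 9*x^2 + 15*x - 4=-18*x^2 + 48*x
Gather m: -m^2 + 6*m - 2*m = -m^2 + 4*m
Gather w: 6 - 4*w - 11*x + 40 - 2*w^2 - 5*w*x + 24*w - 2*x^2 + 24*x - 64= -2*w^2 + w*(20 - 5*x) - 2*x^2 + 13*x - 18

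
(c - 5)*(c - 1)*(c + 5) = c^3 - c^2 - 25*c + 25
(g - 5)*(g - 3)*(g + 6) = g^3 - 2*g^2 - 33*g + 90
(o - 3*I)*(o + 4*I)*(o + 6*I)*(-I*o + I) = -I*o^4 + 7*o^3 + I*o^3 - 7*o^2 - 6*I*o^2 + 72*o + 6*I*o - 72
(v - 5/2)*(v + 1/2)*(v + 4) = v^3 + 2*v^2 - 37*v/4 - 5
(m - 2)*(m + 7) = m^2 + 5*m - 14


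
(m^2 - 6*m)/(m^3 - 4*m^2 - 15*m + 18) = m/(m^2 + 2*m - 3)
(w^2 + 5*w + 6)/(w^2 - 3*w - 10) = (w + 3)/(w - 5)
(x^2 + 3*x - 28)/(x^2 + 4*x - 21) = (x - 4)/(x - 3)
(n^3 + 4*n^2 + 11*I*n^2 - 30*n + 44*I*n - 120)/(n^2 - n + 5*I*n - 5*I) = (n^2 + n*(4 + 6*I) + 24*I)/(n - 1)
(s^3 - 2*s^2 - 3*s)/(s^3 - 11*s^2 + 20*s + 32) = s*(s - 3)/(s^2 - 12*s + 32)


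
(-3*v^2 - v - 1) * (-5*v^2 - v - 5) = 15*v^4 + 8*v^3 + 21*v^2 + 6*v + 5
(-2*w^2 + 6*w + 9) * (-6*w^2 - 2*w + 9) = 12*w^4 - 32*w^3 - 84*w^2 + 36*w + 81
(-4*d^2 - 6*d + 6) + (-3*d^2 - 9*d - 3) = -7*d^2 - 15*d + 3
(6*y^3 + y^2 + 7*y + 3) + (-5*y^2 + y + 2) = 6*y^3 - 4*y^2 + 8*y + 5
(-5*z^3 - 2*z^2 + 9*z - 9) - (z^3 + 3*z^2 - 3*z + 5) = -6*z^3 - 5*z^2 + 12*z - 14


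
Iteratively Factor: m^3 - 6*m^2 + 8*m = (m)*(m^2 - 6*m + 8) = m*(m - 4)*(m - 2)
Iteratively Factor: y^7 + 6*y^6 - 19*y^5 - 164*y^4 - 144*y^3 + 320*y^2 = (y)*(y^6 + 6*y^5 - 19*y^4 - 164*y^3 - 144*y^2 + 320*y) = y*(y - 5)*(y^5 + 11*y^4 + 36*y^3 + 16*y^2 - 64*y) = y*(y - 5)*(y + 4)*(y^4 + 7*y^3 + 8*y^2 - 16*y) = y*(y - 5)*(y + 4)^2*(y^3 + 3*y^2 - 4*y) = y*(y - 5)*(y + 4)^3*(y^2 - y) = y*(y - 5)*(y - 1)*(y + 4)^3*(y)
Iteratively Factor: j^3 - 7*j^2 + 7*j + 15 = (j - 3)*(j^2 - 4*j - 5) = (j - 5)*(j - 3)*(j + 1)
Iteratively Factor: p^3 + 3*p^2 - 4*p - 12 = (p + 2)*(p^2 + p - 6) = (p - 2)*(p + 2)*(p + 3)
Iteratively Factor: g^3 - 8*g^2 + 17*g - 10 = (g - 1)*(g^2 - 7*g + 10) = (g - 2)*(g - 1)*(g - 5)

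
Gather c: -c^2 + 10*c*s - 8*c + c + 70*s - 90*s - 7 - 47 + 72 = -c^2 + c*(10*s - 7) - 20*s + 18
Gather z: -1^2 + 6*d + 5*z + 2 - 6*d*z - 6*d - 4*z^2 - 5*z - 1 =-6*d*z - 4*z^2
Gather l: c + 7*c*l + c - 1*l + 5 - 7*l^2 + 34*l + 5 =2*c - 7*l^2 + l*(7*c + 33) + 10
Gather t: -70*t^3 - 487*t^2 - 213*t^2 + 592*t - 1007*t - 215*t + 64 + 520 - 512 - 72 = -70*t^3 - 700*t^2 - 630*t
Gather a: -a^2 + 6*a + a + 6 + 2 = -a^2 + 7*a + 8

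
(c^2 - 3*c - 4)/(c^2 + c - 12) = (c^2 - 3*c - 4)/(c^2 + c - 12)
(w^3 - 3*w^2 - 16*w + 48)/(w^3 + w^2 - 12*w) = (w - 4)/w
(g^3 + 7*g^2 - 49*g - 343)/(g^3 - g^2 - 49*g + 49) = (g + 7)/(g - 1)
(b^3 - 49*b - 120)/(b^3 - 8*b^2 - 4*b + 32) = (b^2 + 8*b + 15)/(b^2 - 4)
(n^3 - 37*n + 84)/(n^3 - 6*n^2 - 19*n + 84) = (n^2 + 3*n - 28)/(n^2 - 3*n - 28)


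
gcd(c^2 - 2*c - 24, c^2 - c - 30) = c - 6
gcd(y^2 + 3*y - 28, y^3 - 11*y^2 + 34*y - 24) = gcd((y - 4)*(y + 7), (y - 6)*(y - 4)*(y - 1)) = y - 4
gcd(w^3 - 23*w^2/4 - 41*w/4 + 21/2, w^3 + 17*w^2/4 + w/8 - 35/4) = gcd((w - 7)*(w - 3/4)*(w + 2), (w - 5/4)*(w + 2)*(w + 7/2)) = w + 2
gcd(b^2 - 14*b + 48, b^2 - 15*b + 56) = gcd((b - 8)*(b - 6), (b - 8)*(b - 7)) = b - 8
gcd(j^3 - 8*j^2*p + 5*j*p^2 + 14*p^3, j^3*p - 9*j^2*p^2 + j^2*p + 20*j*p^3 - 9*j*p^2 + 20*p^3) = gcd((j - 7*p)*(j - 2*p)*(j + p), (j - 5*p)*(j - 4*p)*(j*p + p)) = 1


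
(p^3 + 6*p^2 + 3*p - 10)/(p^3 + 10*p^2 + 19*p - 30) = (p + 2)/(p + 6)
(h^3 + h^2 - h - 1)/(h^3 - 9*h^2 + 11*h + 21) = (h^2 - 1)/(h^2 - 10*h + 21)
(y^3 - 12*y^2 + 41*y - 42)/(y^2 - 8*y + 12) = (y^2 - 10*y + 21)/(y - 6)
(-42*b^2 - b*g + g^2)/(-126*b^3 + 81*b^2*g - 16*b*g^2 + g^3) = (6*b + g)/(18*b^2 - 9*b*g + g^2)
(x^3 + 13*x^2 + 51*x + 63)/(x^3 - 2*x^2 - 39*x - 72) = (x + 7)/(x - 8)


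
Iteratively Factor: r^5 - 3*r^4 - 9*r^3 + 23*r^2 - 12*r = (r + 3)*(r^4 - 6*r^3 + 9*r^2 - 4*r) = (r - 1)*(r + 3)*(r^3 - 5*r^2 + 4*r) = r*(r - 1)*(r + 3)*(r^2 - 5*r + 4) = r*(r - 1)^2*(r + 3)*(r - 4)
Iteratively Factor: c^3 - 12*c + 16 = (c - 2)*(c^2 + 2*c - 8) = (c - 2)^2*(c + 4)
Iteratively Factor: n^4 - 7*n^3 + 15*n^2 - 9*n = (n)*(n^3 - 7*n^2 + 15*n - 9) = n*(n - 3)*(n^2 - 4*n + 3) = n*(n - 3)*(n - 1)*(n - 3)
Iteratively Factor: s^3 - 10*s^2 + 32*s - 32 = (s - 2)*(s^2 - 8*s + 16) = (s - 4)*(s - 2)*(s - 4)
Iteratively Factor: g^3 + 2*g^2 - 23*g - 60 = (g - 5)*(g^2 + 7*g + 12) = (g - 5)*(g + 3)*(g + 4)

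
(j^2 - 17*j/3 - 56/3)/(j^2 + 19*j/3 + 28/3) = (j - 8)/(j + 4)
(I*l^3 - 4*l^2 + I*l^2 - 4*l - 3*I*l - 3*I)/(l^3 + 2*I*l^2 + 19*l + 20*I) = (I*l^2 + l*(-3 + I) - 3)/(l^2 + I*l + 20)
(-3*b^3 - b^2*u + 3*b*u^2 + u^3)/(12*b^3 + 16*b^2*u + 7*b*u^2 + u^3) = (-b^2 + u^2)/(4*b^2 + 4*b*u + u^2)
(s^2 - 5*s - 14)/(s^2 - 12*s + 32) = (s^2 - 5*s - 14)/(s^2 - 12*s + 32)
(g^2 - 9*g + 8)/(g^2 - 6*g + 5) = (g - 8)/(g - 5)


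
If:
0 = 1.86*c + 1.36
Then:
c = -0.73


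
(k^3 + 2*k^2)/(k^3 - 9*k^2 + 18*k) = k*(k + 2)/(k^2 - 9*k + 18)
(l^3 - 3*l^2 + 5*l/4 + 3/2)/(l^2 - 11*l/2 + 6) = (l^2 - 3*l/2 - 1)/(l - 4)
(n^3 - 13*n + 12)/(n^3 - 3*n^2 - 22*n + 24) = (n - 3)/(n - 6)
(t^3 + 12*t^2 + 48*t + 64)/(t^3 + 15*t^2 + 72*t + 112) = (t + 4)/(t + 7)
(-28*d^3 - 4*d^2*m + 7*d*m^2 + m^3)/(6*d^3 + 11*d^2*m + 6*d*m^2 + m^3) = (-14*d^2 + 5*d*m + m^2)/(3*d^2 + 4*d*m + m^2)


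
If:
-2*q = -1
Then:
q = 1/2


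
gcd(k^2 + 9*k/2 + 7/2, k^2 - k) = 1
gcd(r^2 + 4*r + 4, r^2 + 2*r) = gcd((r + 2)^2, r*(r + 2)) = r + 2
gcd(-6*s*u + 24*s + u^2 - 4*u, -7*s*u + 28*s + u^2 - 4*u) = u - 4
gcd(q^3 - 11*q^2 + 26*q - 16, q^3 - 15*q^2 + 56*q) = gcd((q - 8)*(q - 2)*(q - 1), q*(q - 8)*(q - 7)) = q - 8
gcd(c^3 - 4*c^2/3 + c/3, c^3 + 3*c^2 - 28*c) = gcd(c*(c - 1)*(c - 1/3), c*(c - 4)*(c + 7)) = c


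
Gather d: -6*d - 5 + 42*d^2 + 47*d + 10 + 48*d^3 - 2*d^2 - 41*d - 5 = 48*d^3 + 40*d^2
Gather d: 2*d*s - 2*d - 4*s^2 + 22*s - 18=d*(2*s - 2) - 4*s^2 + 22*s - 18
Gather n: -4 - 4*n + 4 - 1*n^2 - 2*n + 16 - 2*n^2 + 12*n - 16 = -3*n^2 + 6*n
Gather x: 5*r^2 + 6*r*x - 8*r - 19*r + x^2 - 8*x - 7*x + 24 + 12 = 5*r^2 - 27*r + x^2 + x*(6*r - 15) + 36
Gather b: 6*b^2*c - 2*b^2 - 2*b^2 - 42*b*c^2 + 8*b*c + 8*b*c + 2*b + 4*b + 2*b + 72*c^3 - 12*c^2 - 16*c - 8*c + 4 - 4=b^2*(6*c - 4) + b*(-42*c^2 + 16*c + 8) + 72*c^3 - 12*c^2 - 24*c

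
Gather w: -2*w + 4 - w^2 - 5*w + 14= -w^2 - 7*w + 18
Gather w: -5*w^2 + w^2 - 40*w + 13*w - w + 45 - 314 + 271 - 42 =-4*w^2 - 28*w - 40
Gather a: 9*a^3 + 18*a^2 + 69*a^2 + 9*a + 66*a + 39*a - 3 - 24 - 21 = 9*a^3 + 87*a^2 + 114*a - 48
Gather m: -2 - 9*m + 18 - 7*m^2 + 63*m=-7*m^2 + 54*m + 16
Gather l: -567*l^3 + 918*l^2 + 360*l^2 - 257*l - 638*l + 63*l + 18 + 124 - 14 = -567*l^3 + 1278*l^2 - 832*l + 128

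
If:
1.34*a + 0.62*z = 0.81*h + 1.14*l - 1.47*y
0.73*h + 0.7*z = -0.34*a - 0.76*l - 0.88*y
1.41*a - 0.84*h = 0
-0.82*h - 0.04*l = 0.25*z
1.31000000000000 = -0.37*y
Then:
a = -1.43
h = -2.40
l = -0.24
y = -3.54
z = 7.91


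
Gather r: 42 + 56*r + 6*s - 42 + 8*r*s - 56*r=8*r*s + 6*s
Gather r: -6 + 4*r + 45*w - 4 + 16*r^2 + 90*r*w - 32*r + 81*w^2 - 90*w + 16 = 16*r^2 + r*(90*w - 28) + 81*w^2 - 45*w + 6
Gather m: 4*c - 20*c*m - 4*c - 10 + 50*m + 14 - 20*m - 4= m*(30 - 20*c)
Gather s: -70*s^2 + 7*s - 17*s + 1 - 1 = -70*s^2 - 10*s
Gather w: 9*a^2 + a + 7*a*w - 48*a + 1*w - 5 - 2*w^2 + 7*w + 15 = 9*a^2 - 47*a - 2*w^2 + w*(7*a + 8) + 10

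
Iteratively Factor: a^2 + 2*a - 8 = (a - 2)*(a + 4)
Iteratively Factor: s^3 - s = (s + 1)*(s^2 - s) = s*(s + 1)*(s - 1)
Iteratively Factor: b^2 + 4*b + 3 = (b + 1)*(b + 3)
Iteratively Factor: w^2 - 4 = (w - 2)*(w + 2)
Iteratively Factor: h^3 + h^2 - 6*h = (h + 3)*(h^2 - 2*h) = (h - 2)*(h + 3)*(h)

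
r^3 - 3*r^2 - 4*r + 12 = (r - 3)*(r - 2)*(r + 2)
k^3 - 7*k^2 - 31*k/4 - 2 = (k - 8)*(k + 1/2)^2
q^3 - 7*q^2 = q^2*(q - 7)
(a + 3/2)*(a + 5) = a^2 + 13*a/2 + 15/2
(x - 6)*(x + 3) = x^2 - 3*x - 18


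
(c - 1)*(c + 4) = c^2 + 3*c - 4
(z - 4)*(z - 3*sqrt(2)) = z^2 - 3*sqrt(2)*z - 4*z + 12*sqrt(2)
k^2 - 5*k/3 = k*(k - 5/3)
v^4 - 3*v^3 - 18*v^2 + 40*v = v*(v - 5)*(v - 2)*(v + 4)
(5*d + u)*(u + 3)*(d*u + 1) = 5*d^2*u^2 + 15*d^2*u + d*u^3 + 3*d*u^2 + 5*d*u + 15*d + u^2 + 3*u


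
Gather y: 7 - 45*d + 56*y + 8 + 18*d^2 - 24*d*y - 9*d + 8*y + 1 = 18*d^2 - 54*d + y*(64 - 24*d) + 16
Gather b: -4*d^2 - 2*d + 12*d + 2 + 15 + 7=-4*d^2 + 10*d + 24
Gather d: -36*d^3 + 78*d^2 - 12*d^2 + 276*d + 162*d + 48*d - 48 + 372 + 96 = -36*d^3 + 66*d^2 + 486*d + 420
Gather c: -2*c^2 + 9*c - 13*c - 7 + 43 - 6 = -2*c^2 - 4*c + 30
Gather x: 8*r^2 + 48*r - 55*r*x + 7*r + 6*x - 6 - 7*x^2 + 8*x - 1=8*r^2 + 55*r - 7*x^2 + x*(14 - 55*r) - 7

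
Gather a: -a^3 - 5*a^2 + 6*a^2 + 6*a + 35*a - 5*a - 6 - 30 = -a^3 + a^2 + 36*a - 36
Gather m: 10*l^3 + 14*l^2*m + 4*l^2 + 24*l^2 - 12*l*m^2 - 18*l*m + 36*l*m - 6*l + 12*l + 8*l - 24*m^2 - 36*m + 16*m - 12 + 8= 10*l^3 + 28*l^2 + 14*l + m^2*(-12*l - 24) + m*(14*l^2 + 18*l - 20) - 4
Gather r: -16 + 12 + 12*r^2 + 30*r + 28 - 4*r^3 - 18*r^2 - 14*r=-4*r^3 - 6*r^2 + 16*r + 24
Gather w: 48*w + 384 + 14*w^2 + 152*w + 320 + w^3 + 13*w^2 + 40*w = w^3 + 27*w^2 + 240*w + 704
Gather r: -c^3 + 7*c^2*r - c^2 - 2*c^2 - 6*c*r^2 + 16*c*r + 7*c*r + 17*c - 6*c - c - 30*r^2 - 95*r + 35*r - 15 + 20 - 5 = -c^3 - 3*c^2 + 10*c + r^2*(-6*c - 30) + r*(7*c^2 + 23*c - 60)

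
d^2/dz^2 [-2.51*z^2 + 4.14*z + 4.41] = -5.02000000000000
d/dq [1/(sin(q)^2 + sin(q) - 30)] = -(2*sin(q) + 1)*cos(q)/(sin(q)^2 + sin(q) - 30)^2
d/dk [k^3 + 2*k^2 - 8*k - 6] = 3*k^2 + 4*k - 8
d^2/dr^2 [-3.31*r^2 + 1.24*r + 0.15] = -6.62000000000000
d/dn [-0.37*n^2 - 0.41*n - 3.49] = -0.74*n - 0.41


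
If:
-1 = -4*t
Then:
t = 1/4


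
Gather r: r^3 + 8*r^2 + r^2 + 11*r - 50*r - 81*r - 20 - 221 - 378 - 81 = r^3 + 9*r^2 - 120*r - 700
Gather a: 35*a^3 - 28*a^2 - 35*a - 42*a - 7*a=35*a^3 - 28*a^2 - 84*a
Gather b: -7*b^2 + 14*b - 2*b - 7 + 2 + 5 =-7*b^2 + 12*b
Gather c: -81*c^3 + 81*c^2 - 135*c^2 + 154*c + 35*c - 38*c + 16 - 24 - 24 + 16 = -81*c^3 - 54*c^2 + 151*c - 16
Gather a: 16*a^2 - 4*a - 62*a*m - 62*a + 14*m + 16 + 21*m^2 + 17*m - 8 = 16*a^2 + a*(-62*m - 66) + 21*m^2 + 31*m + 8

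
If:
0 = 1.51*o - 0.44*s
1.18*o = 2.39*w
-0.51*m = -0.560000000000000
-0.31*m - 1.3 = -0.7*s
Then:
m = 1.10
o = 0.68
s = 2.34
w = 0.34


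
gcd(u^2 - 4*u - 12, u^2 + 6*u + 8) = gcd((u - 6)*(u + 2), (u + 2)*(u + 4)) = u + 2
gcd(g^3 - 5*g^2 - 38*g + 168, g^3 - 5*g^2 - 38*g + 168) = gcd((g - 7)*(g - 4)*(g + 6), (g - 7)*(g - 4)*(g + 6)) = g^3 - 5*g^2 - 38*g + 168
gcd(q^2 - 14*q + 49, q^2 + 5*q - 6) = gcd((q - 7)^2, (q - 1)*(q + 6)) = 1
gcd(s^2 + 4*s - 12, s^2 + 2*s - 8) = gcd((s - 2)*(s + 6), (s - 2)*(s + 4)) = s - 2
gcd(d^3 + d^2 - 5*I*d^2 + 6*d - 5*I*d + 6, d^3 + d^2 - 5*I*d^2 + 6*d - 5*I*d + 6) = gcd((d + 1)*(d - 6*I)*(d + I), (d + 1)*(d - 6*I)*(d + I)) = d^3 + d^2*(1 - 5*I) + d*(6 - 5*I) + 6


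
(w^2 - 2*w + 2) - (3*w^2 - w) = -2*w^2 - w + 2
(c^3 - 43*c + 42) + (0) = c^3 - 43*c + 42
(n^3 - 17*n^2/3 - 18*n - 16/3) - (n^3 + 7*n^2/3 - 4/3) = -8*n^2 - 18*n - 4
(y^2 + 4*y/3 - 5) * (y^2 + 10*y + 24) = y^4 + 34*y^3/3 + 97*y^2/3 - 18*y - 120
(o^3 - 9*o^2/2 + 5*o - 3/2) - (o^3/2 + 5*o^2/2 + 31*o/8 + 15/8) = o^3/2 - 7*o^2 + 9*o/8 - 27/8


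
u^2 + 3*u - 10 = (u - 2)*(u + 5)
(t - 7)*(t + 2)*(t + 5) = t^3 - 39*t - 70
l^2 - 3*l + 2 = (l - 2)*(l - 1)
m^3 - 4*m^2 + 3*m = m*(m - 3)*(m - 1)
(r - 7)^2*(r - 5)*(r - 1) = r^4 - 20*r^3 + 138*r^2 - 364*r + 245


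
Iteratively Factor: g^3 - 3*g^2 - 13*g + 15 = (g + 3)*(g^2 - 6*g + 5) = (g - 5)*(g + 3)*(g - 1)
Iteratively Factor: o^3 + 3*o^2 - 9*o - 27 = (o - 3)*(o^2 + 6*o + 9) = (o - 3)*(o + 3)*(o + 3)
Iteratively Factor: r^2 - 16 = (r - 4)*(r + 4)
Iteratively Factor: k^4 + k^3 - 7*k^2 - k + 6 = (k - 2)*(k^3 + 3*k^2 - k - 3) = (k - 2)*(k + 3)*(k^2 - 1) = (k - 2)*(k - 1)*(k + 3)*(k + 1)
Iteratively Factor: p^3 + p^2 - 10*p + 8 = (p - 1)*(p^2 + 2*p - 8) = (p - 2)*(p - 1)*(p + 4)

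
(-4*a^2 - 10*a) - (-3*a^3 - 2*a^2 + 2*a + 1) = 3*a^3 - 2*a^2 - 12*a - 1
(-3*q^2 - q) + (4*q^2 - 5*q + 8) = q^2 - 6*q + 8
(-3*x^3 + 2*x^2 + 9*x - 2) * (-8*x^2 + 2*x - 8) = 24*x^5 - 22*x^4 - 44*x^3 + 18*x^2 - 76*x + 16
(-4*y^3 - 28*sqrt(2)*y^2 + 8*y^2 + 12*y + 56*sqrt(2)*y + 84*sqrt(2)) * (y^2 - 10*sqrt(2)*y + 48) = -4*y^5 + 8*y^4 + 12*sqrt(2)*y^4 - 24*sqrt(2)*y^3 + 380*y^3 - 1380*sqrt(2)*y^2 - 736*y^2 - 1104*y + 2688*sqrt(2)*y + 4032*sqrt(2)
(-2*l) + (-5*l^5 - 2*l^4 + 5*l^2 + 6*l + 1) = -5*l^5 - 2*l^4 + 5*l^2 + 4*l + 1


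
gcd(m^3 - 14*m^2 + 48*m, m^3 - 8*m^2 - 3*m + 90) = m - 6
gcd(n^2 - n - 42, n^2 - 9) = 1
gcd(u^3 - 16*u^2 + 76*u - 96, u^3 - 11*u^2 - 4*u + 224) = u - 8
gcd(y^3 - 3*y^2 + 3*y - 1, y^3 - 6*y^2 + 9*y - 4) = y^2 - 2*y + 1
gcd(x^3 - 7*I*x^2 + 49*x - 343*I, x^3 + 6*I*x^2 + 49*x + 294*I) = x^2 + 49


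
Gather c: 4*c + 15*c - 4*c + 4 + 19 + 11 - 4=15*c + 30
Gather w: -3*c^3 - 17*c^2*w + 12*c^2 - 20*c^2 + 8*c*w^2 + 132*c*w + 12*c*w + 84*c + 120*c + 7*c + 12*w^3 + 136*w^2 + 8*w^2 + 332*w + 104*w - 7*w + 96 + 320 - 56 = -3*c^3 - 8*c^2 + 211*c + 12*w^3 + w^2*(8*c + 144) + w*(-17*c^2 + 144*c + 429) + 360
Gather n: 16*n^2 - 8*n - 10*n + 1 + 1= 16*n^2 - 18*n + 2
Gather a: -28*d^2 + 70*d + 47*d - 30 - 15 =-28*d^2 + 117*d - 45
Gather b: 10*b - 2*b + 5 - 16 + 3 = 8*b - 8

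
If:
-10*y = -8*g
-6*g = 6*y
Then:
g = 0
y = 0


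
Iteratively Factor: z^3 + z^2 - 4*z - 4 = (z + 1)*(z^2 - 4) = (z - 2)*(z + 1)*(z + 2)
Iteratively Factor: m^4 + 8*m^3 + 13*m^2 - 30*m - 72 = (m + 3)*(m^3 + 5*m^2 - 2*m - 24) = (m + 3)*(m + 4)*(m^2 + m - 6) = (m + 3)^2*(m + 4)*(m - 2)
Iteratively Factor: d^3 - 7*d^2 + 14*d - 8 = (d - 1)*(d^2 - 6*d + 8) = (d - 4)*(d - 1)*(d - 2)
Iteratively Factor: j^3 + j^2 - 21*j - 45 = (j + 3)*(j^2 - 2*j - 15) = (j + 3)^2*(j - 5)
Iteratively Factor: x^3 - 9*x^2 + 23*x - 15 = (x - 3)*(x^2 - 6*x + 5) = (x - 5)*(x - 3)*(x - 1)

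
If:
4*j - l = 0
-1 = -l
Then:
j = 1/4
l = 1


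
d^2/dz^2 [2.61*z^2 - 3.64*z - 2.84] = 5.22000000000000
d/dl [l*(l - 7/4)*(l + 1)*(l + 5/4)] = 4*l^3 + 3*l^2/2 - 43*l/8 - 35/16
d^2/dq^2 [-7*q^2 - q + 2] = -14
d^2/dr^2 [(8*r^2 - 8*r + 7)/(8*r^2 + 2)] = 4*(-32*r^3 + 60*r^2 + 24*r - 5)/(64*r^6 + 48*r^4 + 12*r^2 + 1)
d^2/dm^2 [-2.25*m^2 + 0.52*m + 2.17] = -4.50000000000000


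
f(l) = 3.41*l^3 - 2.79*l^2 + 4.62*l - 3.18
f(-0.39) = -5.61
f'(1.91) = 31.28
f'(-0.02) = 4.74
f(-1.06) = -15.27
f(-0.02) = -3.27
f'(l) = 10.23*l^2 - 5.58*l + 4.62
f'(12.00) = 1410.78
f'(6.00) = 339.42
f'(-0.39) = 8.35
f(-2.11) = -57.38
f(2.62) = 51.10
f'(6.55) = 406.96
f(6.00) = 660.66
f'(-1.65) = 41.68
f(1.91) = 19.23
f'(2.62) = 60.22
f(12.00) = 5542.98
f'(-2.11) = 61.94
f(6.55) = 865.63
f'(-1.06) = 22.03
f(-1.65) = -33.72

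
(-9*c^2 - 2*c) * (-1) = 9*c^2 + 2*c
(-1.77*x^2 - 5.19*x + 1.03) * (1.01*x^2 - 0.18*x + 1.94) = -1.7877*x^4 - 4.9233*x^3 - 1.4593*x^2 - 10.254*x + 1.9982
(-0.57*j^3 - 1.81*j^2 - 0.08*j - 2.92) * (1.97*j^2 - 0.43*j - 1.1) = -1.1229*j^5 - 3.3206*j^4 + 1.2477*j^3 - 3.727*j^2 + 1.3436*j + 3.212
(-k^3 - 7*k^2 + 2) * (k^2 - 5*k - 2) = -k^5 - 2*k^4 + 37*k^3 + 16*k^2 - 10*k - 4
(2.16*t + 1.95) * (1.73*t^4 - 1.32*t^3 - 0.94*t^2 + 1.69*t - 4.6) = 3.7368*t^5 + 0.5223*t^4 - 4.6044*t^3 + 1.8174*t^2 - 6.6405*t - 8.97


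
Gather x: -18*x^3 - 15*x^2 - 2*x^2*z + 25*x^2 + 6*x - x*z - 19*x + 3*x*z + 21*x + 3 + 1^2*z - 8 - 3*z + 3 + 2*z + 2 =-18*x^3 + x^2*(10 - 2*z) + x*(2*z + 8)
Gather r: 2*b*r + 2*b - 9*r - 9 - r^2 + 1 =2*b - r^2 + r*(2*b - 9) - 8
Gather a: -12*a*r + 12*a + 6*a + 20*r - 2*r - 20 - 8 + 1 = a*(18 - 12*r) + 18*r - 27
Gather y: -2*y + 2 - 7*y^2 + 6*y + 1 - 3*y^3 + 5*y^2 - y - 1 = -3*y^3 - 2*y^2 + 3*y + 2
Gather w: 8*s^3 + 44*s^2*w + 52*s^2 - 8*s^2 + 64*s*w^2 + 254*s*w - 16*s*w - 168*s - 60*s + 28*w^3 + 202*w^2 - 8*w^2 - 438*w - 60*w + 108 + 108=8*s^3 + 44*s^2 - 228*s + 28*w^3 + w^2*(64*s + 194) + w*(44*s^2 + 238*s - 498) + 216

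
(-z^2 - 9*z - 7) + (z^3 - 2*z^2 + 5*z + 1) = z^3 - 3*z^2 - 4*z - 6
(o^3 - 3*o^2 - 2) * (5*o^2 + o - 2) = 5*o^5 - 14*o^4 - 5*o^3 - 4*o^2 - 2*o + 4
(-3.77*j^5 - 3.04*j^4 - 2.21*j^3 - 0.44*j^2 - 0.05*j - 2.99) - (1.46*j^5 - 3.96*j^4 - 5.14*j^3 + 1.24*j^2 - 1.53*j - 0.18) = -5.23*j^5 + 0.92*j^4 + 2.93*j^3 - 1.68*j^2 + 1.48*j - 2.81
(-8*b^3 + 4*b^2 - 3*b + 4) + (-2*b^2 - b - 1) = -8*b^3 + 2*b^2 - 4*b + 3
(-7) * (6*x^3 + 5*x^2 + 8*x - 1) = -42*x^3 - 35*x^2 - 56*x + 7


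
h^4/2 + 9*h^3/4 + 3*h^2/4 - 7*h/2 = h*(h/2 + 1)*(h - 1)*(h + 7/2)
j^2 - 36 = (j - 6)*(j + 6)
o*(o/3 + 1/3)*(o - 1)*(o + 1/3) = o^4/3 + o^3/9 - o^2/3 - o/9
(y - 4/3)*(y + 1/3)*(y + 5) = y^3 + 4*y^2 - 49*y/9 - 20/9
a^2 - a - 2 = (a - 2)*(a + 1)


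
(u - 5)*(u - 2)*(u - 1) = u^3 - 8*u^2 + 17*u - 10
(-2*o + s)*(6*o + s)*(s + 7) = -12*o^2*s - 84*o^2 + 4*o*s^2 + 28*o*s + s^3 + 7*s^2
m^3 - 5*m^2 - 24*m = m*(m - 8)*(m + 3)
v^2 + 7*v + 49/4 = (v + 7/2)^2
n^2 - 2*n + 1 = (n - 1)^2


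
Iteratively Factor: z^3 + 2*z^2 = (z)*(z^2 + 2*z) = z^2*(z + 2)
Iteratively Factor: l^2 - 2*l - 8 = (l - 4)*(l + 2)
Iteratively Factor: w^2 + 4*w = (w + 4)*(w)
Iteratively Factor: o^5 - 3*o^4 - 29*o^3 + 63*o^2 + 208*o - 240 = (o + 4)*(o^4 - 7*o^3 - o^2 + 67*o - 60) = (o - 4)*(o + 4)*(o^3 - 3*o^2 - 13*o + 15) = (o - 5)*(o - 4)*(o + 4)*(o^2 + 2*o - 3) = (o - 5)*(o - 4)*(o + 3)*(o + 4)*(o - 1)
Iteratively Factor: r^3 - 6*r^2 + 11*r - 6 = (r - 2)*(r^2 - 4*r + 3) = (r - 2)*(r - 1)*(r - 3)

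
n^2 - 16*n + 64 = (n - 8)^2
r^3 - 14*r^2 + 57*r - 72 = (r - 8)*(r - 3)^2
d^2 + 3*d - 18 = (d - 3)*(d + 6)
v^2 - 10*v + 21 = (v - 7)*(v - 3)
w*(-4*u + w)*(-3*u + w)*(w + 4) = 12*u^2*w^2 + 48*u^2*w - 7*u*w^3 - 28*u*w^2 + w^4 + 4*w^3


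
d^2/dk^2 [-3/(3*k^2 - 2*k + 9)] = 6*(9*k^2 - 6*k - 4*(3*k - 1)^2 + 27)/(3*k^2 - 2*k + 9)^3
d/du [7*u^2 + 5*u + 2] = 14*u + 5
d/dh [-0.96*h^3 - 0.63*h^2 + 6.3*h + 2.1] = -2.88*h^2 - 1.26*h + 6.3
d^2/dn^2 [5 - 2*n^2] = -4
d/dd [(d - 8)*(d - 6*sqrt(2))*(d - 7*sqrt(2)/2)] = 3*d^2 - 19*sqrt(2)*d - 16*d + 42 + 76*sqrt(2)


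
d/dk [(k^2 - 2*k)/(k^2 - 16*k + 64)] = 2*(8 - 7*k)/(k^3 - 24*k^2 + 192*k - 512)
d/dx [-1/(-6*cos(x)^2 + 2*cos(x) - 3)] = 2*(6*cos(x) - 1)*sin(x)/(6*cos(x)^2 - 2*cos(x) + 3)^2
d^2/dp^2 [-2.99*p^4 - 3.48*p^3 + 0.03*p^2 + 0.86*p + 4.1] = -35.88*p^2 - 20.88*p + 0.06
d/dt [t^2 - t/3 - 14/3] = 2*t - 1/3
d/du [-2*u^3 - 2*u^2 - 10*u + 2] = -6*u^2 - 4*u - 10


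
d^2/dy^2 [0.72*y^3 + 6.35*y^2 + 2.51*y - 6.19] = 4.32*y + 12.7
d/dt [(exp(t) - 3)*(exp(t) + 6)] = (2*exp(t) + 3)*exp(t)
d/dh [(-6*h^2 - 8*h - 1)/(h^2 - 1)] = 2*(4*h^2 + 7*h + 4)/(h^4 - 2*h^2 + 1)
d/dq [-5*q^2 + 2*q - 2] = 2 - 10*q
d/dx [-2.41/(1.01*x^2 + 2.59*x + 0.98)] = (4.8682*x + 6.2419)/(1.01*x^2 + 2.59*x + 0.98)^2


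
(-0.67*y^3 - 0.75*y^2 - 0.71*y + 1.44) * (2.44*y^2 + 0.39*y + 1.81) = -1.6348*y^5 - 2.0913*y^4 - 3.2376*y^3 + 1.8792*y^2 - 0.7235*y + 2.6064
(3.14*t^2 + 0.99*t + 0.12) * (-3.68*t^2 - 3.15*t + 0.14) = -11.5552*t^4 - 13.5342*t^3 - 3.1205*t^2 - 0.2394*t + 0.0168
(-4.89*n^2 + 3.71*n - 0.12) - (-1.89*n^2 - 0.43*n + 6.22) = -3.0*n^2 + 4.14*n - 6.34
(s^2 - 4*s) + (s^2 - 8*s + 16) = 2*s^2 - 12*s + 16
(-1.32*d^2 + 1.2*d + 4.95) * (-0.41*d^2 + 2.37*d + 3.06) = 0.5412*d^4 - 3.6204*d^3 - 3.2247*d^2 + 15.4035*d + 15.147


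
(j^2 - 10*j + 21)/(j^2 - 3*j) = (j - 7)/j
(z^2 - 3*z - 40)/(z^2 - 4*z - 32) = (z + 5)/(z + 4)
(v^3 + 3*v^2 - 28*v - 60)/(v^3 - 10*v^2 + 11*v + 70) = (v + 6)/(v - 7)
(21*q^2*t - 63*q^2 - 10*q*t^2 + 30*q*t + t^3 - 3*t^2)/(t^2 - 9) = (21*q^2 - 10*q*t + t^2)/(t + 3)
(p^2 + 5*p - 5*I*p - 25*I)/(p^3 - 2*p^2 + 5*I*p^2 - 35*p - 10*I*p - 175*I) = (p - 5*I)/(p^2 + p*(-7 + 5*I) - 35*I)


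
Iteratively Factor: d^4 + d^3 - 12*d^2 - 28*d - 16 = (d + 2)*(d^3 - d^2 - 10*d - 8) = (d - 4)*(d + 2)*(d^2 + 3*d + 2) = (d - 4)*(d + 1)*(d + 2)*(d + 2)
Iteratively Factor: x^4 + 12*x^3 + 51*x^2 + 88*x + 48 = (x + 3)*(x^3 + 9*x^2 + 24*x + 16) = (x + 3)*(x + 4)*(x^2 + 5*x + 4) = (x + 3)*(x + 4)^2*(x + 1)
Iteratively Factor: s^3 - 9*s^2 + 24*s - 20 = (s - 2)*(s^2 - 7*s + 10) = (s - 5)*(s - 2)*(s - 2)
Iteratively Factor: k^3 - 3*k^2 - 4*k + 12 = (k + 2)*(k^2 - 5*k + 6) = (k - 3)*(k + 2)*(k - 2)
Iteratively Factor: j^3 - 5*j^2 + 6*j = (j)*(j^2 - 5*j + 6) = j*(j - 3)*(j - 2)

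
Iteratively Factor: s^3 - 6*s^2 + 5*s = (s - 1)*(s^2 - 5*s) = (s - 5)*(s - 1)*(s)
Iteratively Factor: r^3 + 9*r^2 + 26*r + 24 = (r + 2)*(r^2 + 7*r + 12) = (r + 2)*(r + 3)*(r + 4)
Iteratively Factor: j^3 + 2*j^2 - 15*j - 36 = (j + 3)*(j^2 - j - 12) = (j - 4)*(j + 3)*(j + 3)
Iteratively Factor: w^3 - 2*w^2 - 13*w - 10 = (w + 2)*(w^2 - 4*w - 5) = (w - 5)*(w + 2)*(w + 1)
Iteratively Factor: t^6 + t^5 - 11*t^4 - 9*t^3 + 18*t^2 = (t - 1)*(t^5 + 2*t^4 - 9*t^3 - 18*t^2) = (t - 1)*(t + 3)*(t^4 - t^3 - 6*t^2) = t*(t - 1)*(t + 3)*(t^3 - t^2 - 6*t) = t*(t - 3)*(t - 1)*(t + 3)*(t^2 + 2*t) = t^2*(t - 3)*(t - 1)*(t + 3)*(t + 2)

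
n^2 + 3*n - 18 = (n - 3)*(n + 6)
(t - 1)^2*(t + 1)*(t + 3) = t^4 + 2*t^3 - 4*t^2 - 2*t + 3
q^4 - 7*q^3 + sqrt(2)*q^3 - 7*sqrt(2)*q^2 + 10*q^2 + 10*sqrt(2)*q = q*(q - 5)*(q - 2)*(q + sqrt(2))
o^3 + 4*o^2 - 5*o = o*(o - 1)*(o + 5)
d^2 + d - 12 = (d - 3)*(d + 4)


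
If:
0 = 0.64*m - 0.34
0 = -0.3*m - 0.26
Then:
No Solution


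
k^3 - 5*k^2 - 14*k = k*(k - 7)*(k + 2)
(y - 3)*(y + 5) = y^2 + 2*y - 15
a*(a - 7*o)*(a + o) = a^3 - 6*a^2*o - 7*a*o^2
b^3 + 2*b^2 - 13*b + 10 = (b - 2)*(b - 1)*(b + 5)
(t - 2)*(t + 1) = t^2 - t - 2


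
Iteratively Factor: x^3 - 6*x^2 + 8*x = (x)*(x^2 - 6*x + 8) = x*(x - 4)*(x - 2)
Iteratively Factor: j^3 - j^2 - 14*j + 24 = (j - 2)*(j^2 + j - 12) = (j - 2)*(j + 4)*(j - 3)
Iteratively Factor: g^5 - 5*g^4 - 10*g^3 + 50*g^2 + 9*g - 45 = (g + 1)*(g^4 - 6*g^3 - 4*g^2 + 54*g - 45) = (g - 3)*(g + 1)*(g^3 - 3*g^2 - 13*g + 15) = (g - 5)*(g - 3)*(g + 1)*(g^2 + 2*g - 3) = (g - 5)*(g - 3)*(g + 1)*(g + 3)*(g - 1)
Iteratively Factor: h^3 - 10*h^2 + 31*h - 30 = (h - 5)*(h^2 - 5*h + 6) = (h - 5)*(h - 2)*(h - 3)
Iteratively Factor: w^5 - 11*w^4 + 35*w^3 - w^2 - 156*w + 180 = (w - 3)*(w^4 - 8*w^3 + 11*w^2 + 32*w - 60) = (w - 3)*(w + 2)*(w^3 - 10*w^2 + 31*w - 30) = (w - 5)*(w - 3)*(w + 2)*(w^2 - 5*w + 6) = (w - 5)*(w - 3)^2*(w + 2)*(w - 2)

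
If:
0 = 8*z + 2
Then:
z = -1/4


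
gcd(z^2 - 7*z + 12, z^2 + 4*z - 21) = z - 3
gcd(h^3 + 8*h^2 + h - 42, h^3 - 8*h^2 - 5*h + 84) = h + 3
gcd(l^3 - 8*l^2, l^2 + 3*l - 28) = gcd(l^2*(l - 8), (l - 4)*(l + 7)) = 1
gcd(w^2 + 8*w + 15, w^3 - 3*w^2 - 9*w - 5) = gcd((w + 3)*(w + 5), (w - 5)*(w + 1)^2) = 1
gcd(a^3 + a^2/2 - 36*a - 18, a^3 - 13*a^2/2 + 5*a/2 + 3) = a^2 - 11*a/2 - 3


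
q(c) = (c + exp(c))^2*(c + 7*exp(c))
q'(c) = (c + exp(c))^2*(7*exp(c) + 1) + (c + exp(c))*(c + 7*exp(c))*(2*exp(c) + 2)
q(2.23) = 8950.58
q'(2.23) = 24778.54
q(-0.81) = 0.31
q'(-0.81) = -1.88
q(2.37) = 13191.26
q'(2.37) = 36573.86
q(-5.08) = -129.65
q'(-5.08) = 78.29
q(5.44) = 90055957.87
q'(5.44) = 266530591.52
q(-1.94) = -3.01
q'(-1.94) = 10.31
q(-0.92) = 0.51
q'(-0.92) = -1.70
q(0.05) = 8.99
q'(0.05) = 43.61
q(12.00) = 30183389082721676.09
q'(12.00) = 90545796156303467.70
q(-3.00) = -23.08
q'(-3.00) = 28.16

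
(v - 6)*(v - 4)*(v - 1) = v^3 - 11*v^2 + 34*v - 24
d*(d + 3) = d^2 + 3*d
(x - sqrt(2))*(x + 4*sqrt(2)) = x^2 + 3*sqrt(2)*x - 8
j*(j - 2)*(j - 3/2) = j^3 - 7*j^2/2 + 3*j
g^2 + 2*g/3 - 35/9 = (g - 5/3)*(g + 7/3)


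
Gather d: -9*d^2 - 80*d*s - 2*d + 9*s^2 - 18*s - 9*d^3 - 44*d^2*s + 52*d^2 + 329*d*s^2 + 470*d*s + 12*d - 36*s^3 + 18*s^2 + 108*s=-9*d^3 + d^2*(43 - 44*s) + d*(329*s^2 + 390*s + 10) - 36*s^3 + 27*s^2 + 90*s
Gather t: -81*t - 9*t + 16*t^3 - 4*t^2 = 16*t^3 - 4*t^2 - 90*t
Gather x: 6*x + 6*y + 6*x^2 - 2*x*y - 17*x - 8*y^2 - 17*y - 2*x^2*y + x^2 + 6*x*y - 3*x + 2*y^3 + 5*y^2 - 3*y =x^2*(7 - 2*y) + x*(4*y - 14) + 2*y^3 - 3*y^2 - 14*y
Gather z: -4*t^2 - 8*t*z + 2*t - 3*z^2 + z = -4*t^2 + 2*t - 3*z^2 + z*(1 - 8*t)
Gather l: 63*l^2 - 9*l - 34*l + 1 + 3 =63*l^2 - 43*l + 4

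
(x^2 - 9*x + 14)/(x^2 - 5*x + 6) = (x - 7)/(x - 3)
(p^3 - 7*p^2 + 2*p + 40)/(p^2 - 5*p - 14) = (p^2 - 9*p + 20)/(p - 7)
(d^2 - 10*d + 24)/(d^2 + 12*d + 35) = (d^2 - 10*d + 24)/(d^2 + 12*d + 35)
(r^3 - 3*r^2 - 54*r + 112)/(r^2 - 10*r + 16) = r + 7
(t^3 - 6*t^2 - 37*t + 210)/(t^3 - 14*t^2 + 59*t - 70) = (t + 6)/(t - 2)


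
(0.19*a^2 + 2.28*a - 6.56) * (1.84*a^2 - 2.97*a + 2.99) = 0.3496*a^4 + 3.6309*a^3 - 18.2739*a^2 + 26.3004*a - 19.6144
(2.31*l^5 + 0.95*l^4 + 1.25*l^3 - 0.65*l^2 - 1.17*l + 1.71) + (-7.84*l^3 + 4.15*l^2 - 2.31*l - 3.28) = 2.31*l^5 + 0.95*l^4 - 6.59*l^3 + 3.5*l^2 - 3.48*l - 1.57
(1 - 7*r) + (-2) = -7*r - 1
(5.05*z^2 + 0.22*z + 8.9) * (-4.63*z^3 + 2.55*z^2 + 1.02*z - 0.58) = -23.3815*z^5 + 11.8589*z^4 - 35.495*z^3 + 19.9904*z^2 + 8.9504*z - 5.162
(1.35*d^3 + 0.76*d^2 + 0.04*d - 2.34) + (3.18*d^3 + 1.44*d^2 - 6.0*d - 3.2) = 4.53*d^3 + 2.2*d^2 - 5.96*d - 5.54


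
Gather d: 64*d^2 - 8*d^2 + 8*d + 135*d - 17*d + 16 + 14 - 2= 56*d^2 + 126*d + 28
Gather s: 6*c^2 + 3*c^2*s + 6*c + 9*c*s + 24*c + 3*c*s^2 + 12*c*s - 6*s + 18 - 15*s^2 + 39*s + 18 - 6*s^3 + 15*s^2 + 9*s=6*c^2 + 3*c*s^2 + 30*c - 6*s^3 + s*(3*c^2 + 21*c + 42) + 36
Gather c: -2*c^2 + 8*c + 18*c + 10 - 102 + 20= -2*c^2 + 26*c - 72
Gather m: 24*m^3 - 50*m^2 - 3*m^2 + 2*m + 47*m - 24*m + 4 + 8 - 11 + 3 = 24*m^3 - 53*m^2 + 25*m + 4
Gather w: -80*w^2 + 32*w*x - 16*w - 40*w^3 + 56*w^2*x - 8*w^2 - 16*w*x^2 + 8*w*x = -40*w^3 + w^2*(56*x - 88) + w*(-16*x^2 + 40*x - 16)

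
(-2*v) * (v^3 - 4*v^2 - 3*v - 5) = -2*v^4 + 8*v^3 + 6*v^2 + 10*v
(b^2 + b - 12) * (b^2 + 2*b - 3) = b^4 + 3*b^3 - 13*b^2 - 27*b + 36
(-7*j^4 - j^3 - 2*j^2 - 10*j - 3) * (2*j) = -14*j^5 - 2*j^4 - 4*j^3 - 20*j^2 - 6*j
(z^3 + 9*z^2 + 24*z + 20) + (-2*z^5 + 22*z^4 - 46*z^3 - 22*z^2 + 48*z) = -2*z^5 + 22*z^4 - 45*z^3 - 13*z^2 + 72*z + 20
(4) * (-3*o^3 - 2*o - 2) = -12*o^3 - 8*o - 8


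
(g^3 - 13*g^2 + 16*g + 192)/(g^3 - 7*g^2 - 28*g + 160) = (g^2 - 5*g - 24)/(g^2 + g - 20)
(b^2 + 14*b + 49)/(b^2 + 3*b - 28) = (b + 7)/(b - 4)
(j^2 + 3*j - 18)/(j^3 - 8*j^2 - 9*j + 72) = (j + 6)/(j^2 - 5*j - 24)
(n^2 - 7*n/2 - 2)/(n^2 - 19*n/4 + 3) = 2*(2*n + 1)/(4*n - 3)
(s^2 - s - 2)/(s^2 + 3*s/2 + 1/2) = 2*(s - 2)/(2*s + 1)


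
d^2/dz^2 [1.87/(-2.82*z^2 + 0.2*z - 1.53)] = (29.741976*z^2 - 2.10936*z - 1.87*(5.64*z - 0.2)*(11.28*z - 0.4) + 16.136604)/(2.82*z^2 - 0.2*z + 1.53)^3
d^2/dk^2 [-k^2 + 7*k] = -2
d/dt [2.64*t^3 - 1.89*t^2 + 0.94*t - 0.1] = 7.92*t^2 - 3.78*t + 0.94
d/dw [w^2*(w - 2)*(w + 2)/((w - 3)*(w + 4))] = w*(2*w^4 + 3*w^3 - 48*w^2 - 4*w + 96)/(w^4 + 2*w^3 - 23*w^2 - 24*w + 144)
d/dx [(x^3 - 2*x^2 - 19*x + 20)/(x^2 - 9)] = (x^4 - 8*x^2 - 4*x + 171)/(x^4 - 18*x^2 + 81)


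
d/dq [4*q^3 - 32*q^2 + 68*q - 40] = 12*q^2 - 64*q + 68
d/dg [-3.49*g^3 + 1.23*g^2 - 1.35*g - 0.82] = -10.47*g^2 + 2.46*g - 1.35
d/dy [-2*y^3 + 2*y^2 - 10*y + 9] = -6*y^2 + 4*y - 10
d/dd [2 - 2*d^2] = -4*d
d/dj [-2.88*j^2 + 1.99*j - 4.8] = 1.99 - 5.76*j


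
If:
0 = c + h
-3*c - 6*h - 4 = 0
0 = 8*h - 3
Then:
No Solution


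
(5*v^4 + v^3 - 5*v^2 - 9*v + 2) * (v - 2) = 5*v^5 - 9*v^4 - 7*v^3 + v^2 + 20*v - 4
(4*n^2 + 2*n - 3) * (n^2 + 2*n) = 4*n^4 + 10*n^3 + n^2 - 6*n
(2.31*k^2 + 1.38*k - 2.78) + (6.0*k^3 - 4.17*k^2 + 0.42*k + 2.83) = 6.0*k^3 - 1.86*k^2 + 1.8*k + 0.0500000000000003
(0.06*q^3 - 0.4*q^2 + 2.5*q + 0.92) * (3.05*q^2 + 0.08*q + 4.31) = 0.183*q^5 - 1.2152*q^4 + 7.8516*q^3 + 1.282*q^2 + 10.8486*q + 3.9652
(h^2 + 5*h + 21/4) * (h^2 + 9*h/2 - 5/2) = h^4 + 19*h^3/2 + 101*h^2/4 + 89*h/8 - 105/8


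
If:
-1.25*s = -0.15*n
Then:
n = 8.33333333333333*s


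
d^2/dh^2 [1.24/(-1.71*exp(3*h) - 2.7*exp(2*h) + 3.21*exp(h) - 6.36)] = (-1.24*(5.13*exp(2*h) + 5.4*exp(h) - 3.21)*(10.26*exp(2*h) + 10.8*exp(h) - 6.42)*exp(h) + (19.0836*exp(2*h) + 13.392*exp(h) - 3.9804)*(1.71*exp(3*h) + 2.7*exp(2*h) - 3.21*exp(h) + 6.36))*exp(h)/(1.71*exp(3*h) + 2.7*exp(2*h) - 3.21*exp(h) + 6.36)^3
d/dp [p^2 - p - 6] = 2*p - 1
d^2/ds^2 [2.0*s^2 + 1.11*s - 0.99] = 4.00000000000000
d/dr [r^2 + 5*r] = 2*r + 5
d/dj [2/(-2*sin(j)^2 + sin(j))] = 2*(4/tan(j) - cos(j)/sin(j)^2)/(2*sin(j) - 1)^2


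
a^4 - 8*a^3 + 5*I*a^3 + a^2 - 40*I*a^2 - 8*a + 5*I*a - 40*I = (a - 8)*(a - I)*(a + I)*(a + 5*I)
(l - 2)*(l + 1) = l^2 - l - 2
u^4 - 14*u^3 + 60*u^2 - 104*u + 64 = (u - 8)*(u - 2)^3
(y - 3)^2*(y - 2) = y^3 - 8*y^2 + 21*y - 18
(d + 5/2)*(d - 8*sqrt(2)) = d^2 - 8*sqrt(2)*d + 5*d/2 - 20*sqrt(2)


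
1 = 1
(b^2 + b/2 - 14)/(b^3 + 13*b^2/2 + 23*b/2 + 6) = (2*b - 7)/(2*b^2 + 5*b + 3)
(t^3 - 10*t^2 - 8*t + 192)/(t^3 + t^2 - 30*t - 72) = (t - 8)/(t + 3)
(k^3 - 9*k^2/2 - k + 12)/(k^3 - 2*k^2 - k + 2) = (k^2 - 5*k/2 - 6)/(k^2 - 1)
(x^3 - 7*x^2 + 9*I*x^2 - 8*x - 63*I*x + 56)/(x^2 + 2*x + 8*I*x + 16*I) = (x^2 + x*(-7 + I) - 7*I)/(x + 2)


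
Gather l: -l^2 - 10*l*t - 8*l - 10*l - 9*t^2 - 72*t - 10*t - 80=-l^2 + l*(-10*t - 18) - 9*t^2 - 82*t - 80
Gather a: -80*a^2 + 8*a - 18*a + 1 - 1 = -80*a^2 - 10*a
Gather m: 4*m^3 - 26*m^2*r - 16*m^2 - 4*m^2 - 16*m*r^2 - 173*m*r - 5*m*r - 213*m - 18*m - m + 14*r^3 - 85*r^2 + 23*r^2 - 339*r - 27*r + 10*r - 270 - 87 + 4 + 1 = 4*m^3 + m^2*(-26*r - 20) + m*(-16*r^2 - 178*r - 232) + 14*r^3 - 62*r^2 - 356*r - 352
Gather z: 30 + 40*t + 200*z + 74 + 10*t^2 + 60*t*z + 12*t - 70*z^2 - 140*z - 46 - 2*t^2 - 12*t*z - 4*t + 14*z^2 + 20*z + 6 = 8*t^2 + 48*t - 56*z^2 + z*(48*t + 80) + 64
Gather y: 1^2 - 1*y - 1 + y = 0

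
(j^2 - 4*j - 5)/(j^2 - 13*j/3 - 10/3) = 3*(j + 1)/(3*j + 2)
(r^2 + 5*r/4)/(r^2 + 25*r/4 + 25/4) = r/(r + 5)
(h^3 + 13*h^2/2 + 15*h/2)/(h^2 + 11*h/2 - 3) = h*(2*h^2 + 13*h + 15)/(2*h^2 + 11*h - 6)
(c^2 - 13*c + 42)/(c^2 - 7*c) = (c - 6)/c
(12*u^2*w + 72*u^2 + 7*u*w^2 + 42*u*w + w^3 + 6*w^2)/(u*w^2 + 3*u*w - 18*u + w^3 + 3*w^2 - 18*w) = (12*u^2 + 7*u*w + w^2)/(u*w - 3*u + w^2 - 3*w)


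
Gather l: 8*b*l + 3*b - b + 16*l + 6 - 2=2*b + l*(8*b + 16) + 4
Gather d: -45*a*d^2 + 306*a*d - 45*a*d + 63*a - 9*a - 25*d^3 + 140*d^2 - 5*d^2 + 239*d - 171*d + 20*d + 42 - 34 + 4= 54*a - 25*d^3 + d^2*(135 - 45*a) + d*(261*a + 88) + 12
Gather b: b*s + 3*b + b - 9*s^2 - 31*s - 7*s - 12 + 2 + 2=b*(s + 4) - 9*s^2 - 38*s - 8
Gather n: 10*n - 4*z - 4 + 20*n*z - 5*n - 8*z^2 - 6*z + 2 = n*(20*z + 5) - 8*z^2 - 10*z - 2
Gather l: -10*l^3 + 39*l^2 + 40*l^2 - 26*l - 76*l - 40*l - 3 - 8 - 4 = -10*l^3 + 79*l^2 - 142*l - 15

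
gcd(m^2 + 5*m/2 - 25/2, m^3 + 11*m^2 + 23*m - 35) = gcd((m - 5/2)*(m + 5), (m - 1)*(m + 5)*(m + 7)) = m + 5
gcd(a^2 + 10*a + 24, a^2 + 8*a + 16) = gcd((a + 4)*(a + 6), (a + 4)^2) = a + 4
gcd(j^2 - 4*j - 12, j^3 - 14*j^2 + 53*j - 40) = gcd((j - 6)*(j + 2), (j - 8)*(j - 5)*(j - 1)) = 1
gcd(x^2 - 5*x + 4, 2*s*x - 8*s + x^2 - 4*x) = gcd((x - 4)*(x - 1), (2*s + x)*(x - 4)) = x - 4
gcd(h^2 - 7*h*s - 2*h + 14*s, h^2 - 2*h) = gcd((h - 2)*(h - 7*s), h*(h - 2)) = h - 2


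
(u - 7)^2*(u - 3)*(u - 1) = u^4 - 18*u^3 + 108*u^2 - 238*u + 147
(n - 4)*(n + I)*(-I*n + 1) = -I*n^3 + 2*n^2 + 4*I*n^2 - 8*n + I*n - 4*I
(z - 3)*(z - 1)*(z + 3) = z^3 - z^2 - 9*z + 9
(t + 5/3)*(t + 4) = t^2 + 17*t/3 + 20/3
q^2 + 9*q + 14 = (q + 2)*(q + 7)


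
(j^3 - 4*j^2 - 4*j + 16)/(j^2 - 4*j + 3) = (j^3 - 4*j^2 - 4*j + 16)/(j^2 - 4*j + 3)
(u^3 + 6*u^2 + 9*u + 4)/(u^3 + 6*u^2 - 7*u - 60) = (u^2 + 2*u + 1)/(u^2 + 2*u - 15)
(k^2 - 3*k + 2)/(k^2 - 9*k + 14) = (k - 1)/(k - 7)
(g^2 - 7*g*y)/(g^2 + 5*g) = (g - 7*y)/(g + 5)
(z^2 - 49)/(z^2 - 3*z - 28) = (z + 7)/(z + 4)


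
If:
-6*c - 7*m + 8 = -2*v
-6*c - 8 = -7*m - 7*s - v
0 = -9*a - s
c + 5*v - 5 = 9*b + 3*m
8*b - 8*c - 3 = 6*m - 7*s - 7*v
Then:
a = 95*v/679 - 1093/4074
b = 26*v/97 - 293/776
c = 1093/776 - 47*v/97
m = 68*v/97 - 25/388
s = 3279/1358 - 855*v/679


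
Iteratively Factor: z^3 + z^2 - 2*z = (z)*(z^2 + z - 2) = z*(z - 1)*(z + 2)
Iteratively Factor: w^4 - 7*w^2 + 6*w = (w + 3)*(w^3 - 3*w^2 + 2*w) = (w - 1)*(w + 3)*(w^2 - 2*w) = (w - 2)*(w - 1)*(w + 3)*(w)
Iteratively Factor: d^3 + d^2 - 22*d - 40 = (d - 5)*(d^2 + 6*d + 8) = (d - 5)*(d + 2)*(d + 4)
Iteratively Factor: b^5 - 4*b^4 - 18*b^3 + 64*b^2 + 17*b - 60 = (b + 1)*(b^4 - 5*b^3 - 13*b^2 + 77*b - 60) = (b - 1)*(b + 1)*(b^3 - 4*b^2 - 17*b + 60) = (b - 3)*(b - 1)*(b + 1)*(b^2 - b - 20) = (b - 3)*(b - 1)*(b + 1)*(b + 4)*(b - 5)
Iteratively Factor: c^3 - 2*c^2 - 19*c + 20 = (c + 4)*(c^2 - 6*c + 5) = (c - 5)*(c + 4)*(c - 1)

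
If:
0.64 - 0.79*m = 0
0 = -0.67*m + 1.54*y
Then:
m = 0.81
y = 0.35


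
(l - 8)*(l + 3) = l^2 - 5*l - 24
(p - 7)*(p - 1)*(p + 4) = p^3 - 4*p^2 - 25*p + 28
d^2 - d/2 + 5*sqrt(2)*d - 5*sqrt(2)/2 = (d - 1/2)*(d + 5*sqrt(2))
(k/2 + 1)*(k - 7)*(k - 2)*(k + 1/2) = k^4/2 - 13*k^3/4 - 15*k^2/4 + 13*k + 7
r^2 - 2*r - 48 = (r - 8)*(r + 6)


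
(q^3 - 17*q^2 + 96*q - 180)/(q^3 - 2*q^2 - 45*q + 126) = (q^2 - 11*q + 30)/(q^2 + 4*q - 21)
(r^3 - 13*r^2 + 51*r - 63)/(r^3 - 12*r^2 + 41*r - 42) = (r - 3)/(r - 2)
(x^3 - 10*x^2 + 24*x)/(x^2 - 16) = x*(x - 6)/(x + 4)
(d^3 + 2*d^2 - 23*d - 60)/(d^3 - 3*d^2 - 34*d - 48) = (d^2 - d - 20)/(d^2 - 6*d - 16)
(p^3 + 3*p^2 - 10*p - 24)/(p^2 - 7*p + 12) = (p^2 + 6*p + 8)/(p - 4)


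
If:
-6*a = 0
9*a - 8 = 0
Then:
No Solution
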